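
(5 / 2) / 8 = 5 / 16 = 0.31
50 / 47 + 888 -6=41504 / 47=883.06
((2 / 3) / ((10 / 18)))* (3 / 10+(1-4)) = -81 / 25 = -3.24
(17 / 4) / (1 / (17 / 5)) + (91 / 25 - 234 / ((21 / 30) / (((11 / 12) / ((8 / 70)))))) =-66579 / 25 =-2663.16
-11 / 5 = -2.20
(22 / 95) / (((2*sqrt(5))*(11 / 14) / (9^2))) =1134*sqrt(5) / 475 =5.34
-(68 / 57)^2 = -4624 / 3249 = -1.42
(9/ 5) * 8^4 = 36864/ 5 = 7372.80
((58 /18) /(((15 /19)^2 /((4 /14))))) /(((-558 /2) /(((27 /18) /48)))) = -10469 /63277200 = -0.00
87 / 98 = 0.89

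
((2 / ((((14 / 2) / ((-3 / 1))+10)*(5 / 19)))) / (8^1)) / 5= 57 / 2300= 0.02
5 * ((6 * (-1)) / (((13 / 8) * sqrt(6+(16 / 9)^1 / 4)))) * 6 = -2160 * sqrt(58) / 377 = -43.63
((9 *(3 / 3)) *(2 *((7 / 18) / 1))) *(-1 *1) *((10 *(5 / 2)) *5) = -875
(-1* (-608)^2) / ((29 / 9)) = -3326976 / 29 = -114723.31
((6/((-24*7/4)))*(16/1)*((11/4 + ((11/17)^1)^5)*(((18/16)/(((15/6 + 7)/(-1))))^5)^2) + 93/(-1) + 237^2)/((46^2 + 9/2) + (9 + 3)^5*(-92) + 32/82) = -349776125807346557669663570665/142779861499071771052839146749952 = -0.00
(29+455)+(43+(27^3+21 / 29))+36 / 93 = 18169789 / 899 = 20211.11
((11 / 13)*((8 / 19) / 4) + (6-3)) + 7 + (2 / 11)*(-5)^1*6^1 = 12592 / 2717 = 4.63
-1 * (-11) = 11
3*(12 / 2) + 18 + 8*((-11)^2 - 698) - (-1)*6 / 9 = -13738 / 3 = -4579.33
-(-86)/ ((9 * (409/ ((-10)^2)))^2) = 860000/ 13549761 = 0.06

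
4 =4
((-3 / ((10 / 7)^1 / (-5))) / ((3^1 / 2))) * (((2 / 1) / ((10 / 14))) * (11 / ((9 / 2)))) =2156 / 45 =47.91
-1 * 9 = -9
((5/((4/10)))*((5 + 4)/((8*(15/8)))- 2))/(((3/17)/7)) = -4165/6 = -694.17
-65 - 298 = -363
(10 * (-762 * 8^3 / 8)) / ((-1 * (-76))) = -121920 / 19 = -6416.84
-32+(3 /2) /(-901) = -57667 /1802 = -32.00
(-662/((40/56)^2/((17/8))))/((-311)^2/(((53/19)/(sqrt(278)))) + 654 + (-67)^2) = 28656718559/675374070178300 - 26854881712981*sqrt(278)/93876995754783700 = -0.00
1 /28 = 0.04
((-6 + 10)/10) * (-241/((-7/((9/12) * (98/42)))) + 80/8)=281/10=28.10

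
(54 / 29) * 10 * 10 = 5400 / 29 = 186.21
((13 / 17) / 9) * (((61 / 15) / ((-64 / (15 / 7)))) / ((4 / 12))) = -0.03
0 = 0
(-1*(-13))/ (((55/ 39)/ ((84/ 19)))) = 42588/ 1045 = 40.75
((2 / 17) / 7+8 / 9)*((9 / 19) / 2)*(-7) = -1.50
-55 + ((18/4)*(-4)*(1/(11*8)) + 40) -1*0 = -15.20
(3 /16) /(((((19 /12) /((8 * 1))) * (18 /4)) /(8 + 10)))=72 /19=3.79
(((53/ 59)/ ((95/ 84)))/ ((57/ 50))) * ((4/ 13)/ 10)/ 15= 0.00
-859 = -859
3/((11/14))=42/11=3.82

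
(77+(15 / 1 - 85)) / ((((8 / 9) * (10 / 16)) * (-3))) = -21 / 5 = -4.20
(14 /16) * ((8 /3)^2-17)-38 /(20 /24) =-19531 /360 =-54.25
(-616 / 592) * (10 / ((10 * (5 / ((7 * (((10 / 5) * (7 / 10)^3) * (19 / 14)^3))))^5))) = -82.97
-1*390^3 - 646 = -59319646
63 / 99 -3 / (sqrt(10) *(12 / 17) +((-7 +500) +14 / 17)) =612 *sqrt(10) / 70474585 +97722500 / 155044087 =0.63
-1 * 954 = -954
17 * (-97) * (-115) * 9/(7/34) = 58028310/7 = 8289758.57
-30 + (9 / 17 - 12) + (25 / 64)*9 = -41295 / 1088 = -37.95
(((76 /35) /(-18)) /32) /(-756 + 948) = -19 /967680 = -0.00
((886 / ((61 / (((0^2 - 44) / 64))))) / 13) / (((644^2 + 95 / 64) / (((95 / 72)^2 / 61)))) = -43978825 / 832015259067096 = -0.00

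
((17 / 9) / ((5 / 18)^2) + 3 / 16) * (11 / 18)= 36179 / 2400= 15.07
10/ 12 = 0.83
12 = 12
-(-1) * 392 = 392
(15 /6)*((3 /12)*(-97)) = -485 /8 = -60.62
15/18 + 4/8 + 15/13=97/39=2.49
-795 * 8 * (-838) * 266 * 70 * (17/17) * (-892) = -88520868307200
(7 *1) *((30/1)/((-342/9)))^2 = 1575/361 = 4.36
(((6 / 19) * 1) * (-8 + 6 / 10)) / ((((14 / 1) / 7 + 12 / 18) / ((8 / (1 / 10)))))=-1332 / 19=-70.11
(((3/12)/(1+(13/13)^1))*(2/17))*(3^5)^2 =59049/68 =868.37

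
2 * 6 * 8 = 96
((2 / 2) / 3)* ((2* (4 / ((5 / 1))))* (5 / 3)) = 0.89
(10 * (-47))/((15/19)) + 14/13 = -23176/39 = -594.26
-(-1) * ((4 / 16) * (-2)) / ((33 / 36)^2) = -72 / 121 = -0.60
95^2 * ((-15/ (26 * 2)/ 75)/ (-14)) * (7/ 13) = 1805/ 1352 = 1.34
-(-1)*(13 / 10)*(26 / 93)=169 / 465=0.36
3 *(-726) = -2178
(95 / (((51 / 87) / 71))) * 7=1369235 / 17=80543.24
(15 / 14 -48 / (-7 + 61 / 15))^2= 7209225 / 23716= 303.98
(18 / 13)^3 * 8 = 46656 / 2197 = 21.24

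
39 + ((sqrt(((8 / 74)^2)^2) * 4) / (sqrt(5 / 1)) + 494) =64 * sqrt(5) / 6845 + 533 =533.02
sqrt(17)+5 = 9.12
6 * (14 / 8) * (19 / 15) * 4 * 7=1862 / 5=372.40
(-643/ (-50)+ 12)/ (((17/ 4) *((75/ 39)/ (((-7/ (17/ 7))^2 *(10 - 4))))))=465573108/ 3070625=151.62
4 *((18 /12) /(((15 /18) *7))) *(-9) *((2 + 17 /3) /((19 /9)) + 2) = -34668 /665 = -52.13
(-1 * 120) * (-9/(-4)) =-270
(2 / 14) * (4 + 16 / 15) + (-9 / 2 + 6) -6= -793 / 210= -3.78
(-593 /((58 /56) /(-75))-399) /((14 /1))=176247 /58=3038.74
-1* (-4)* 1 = 4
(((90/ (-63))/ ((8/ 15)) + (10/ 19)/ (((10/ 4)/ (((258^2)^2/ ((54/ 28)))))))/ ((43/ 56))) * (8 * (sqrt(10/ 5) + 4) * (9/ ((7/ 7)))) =37053019733616 * sqrt(2)/ 817 + 148212078934464/ 817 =245548301063.18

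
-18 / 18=-1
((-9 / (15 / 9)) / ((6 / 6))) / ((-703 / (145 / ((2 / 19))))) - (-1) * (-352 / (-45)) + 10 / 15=63503 / 3330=19.07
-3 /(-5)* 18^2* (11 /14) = 5346 /35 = 152.74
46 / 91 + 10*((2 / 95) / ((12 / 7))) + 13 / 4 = 80467 / 20748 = 3.88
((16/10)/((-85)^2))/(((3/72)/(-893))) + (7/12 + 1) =-1371097/433500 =-3.16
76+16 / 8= 78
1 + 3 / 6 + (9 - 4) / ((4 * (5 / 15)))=21 / 4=5.25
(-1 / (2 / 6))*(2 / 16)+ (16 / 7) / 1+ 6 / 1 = 443 / 56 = 7.91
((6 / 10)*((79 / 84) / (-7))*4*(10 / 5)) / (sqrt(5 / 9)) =-474*sqrt(5) / 1225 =-0.87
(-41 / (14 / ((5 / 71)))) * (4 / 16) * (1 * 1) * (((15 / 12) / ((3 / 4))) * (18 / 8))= -3075 / 15904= -0.19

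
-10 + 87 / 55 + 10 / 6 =-1114 / 165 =-6.75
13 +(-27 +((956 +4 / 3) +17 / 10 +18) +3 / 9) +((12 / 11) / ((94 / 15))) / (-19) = 283891823 / 294690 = 963.36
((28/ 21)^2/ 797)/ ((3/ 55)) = 880/ 21519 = 0.04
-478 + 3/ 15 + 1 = -2384/ 5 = -476.80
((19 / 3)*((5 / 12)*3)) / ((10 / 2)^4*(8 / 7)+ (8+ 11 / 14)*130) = 133 / 31188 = 0.00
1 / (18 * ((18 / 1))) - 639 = -207035 / 324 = -639.00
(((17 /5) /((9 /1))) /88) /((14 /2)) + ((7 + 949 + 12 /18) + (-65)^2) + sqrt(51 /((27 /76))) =2 * sqrt(323) /3 + 143635817 /27720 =5193.65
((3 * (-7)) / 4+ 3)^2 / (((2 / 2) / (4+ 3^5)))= 20007 / 16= 1250.44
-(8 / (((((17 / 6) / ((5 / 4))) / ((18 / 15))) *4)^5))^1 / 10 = -59049 / 1817416960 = -0.00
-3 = -3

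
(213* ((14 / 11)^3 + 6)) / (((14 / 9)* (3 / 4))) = 13712940 / 9317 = 1471.82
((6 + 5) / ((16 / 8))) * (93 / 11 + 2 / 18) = 424 / 9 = 47.11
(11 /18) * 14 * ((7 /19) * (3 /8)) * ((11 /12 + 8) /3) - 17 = -221399 /16416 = -13.49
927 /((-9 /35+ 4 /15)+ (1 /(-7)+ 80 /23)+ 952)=0.97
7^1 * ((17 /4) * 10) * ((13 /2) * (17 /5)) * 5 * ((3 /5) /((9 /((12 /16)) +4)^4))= 78897 /262144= 0.30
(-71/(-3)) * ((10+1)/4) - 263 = -2375/12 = -197.92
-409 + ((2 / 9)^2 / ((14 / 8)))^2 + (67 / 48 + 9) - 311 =-3650074847 / 5143824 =-709.60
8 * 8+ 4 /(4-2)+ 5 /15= 199 /3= 66.33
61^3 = 226981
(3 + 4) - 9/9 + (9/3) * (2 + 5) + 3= 30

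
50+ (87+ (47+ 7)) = 191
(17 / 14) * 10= 85 / 7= 12.14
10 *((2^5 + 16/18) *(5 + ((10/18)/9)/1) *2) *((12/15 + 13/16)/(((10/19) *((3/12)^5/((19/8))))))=6028388096/243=24808181.47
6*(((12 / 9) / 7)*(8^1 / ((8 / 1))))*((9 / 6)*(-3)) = -5.14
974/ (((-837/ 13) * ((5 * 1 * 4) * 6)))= -0.13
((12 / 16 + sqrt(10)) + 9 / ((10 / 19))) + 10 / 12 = sqrt(10) + 1121 / 60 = 21.85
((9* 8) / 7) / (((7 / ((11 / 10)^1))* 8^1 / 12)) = 2.42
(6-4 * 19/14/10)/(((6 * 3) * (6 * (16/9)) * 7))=191/47040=0.00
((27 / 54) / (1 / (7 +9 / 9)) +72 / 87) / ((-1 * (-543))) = 140 / 15747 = 0.01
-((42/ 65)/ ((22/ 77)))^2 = -21609/ 4225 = -5.11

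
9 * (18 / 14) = 11.57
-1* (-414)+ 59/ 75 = 31109/ 75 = 414.79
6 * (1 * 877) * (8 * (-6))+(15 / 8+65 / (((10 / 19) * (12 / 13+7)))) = -208108235 / 824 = -252558.54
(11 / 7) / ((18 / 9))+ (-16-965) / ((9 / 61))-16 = -93299 / 14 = -6664.21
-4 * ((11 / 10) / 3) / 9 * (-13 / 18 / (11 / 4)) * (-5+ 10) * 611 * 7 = 222404 / 243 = 915.24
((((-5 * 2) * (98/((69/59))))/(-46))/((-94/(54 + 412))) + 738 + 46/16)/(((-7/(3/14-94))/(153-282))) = -21917426878217/19492592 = -1124397.76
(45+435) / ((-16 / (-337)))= 10110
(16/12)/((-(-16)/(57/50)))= 19/200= 0.10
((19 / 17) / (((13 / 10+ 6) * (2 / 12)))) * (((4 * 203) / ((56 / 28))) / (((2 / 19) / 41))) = 180276180 / 1241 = 145266.87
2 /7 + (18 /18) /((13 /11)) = 103 /91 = 1.13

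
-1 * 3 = -3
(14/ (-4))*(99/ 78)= -231/ 52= -4.44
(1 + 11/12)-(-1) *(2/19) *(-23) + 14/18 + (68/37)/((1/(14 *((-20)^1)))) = -13016441/25308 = -514.32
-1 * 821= -821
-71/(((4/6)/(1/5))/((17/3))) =-1207/10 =-120.70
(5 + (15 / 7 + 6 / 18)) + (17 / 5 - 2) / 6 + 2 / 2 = 1829 / 210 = 8.71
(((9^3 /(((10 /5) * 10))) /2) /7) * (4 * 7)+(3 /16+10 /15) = 17701 /240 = 73.75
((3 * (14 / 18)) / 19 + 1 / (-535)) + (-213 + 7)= -6278282 / 30495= -205.88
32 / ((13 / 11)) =352 / 13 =27.08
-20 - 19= -39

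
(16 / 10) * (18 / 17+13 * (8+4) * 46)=195216 / 17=11483.29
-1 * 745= -745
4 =4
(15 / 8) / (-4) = -15 / 32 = -0.47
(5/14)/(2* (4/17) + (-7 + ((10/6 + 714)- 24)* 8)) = 0.00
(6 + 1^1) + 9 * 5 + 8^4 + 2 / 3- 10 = 12416 / 3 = 4138.67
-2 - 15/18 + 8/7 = -71/42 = -1.69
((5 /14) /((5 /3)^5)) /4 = 243 /35000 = 0.01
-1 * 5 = -5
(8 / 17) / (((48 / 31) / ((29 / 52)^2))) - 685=-188902409 / 275808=-684.91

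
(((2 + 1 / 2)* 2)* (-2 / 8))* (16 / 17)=-20 / 17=-1.18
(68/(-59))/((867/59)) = -4/51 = -0.08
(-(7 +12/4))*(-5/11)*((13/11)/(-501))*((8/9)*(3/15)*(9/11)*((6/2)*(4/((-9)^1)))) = 4160/2000493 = 0.00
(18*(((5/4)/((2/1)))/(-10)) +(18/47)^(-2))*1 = 3689/648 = 5.69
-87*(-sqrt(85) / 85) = 9.44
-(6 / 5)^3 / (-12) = 18 / 125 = 0.14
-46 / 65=-0.71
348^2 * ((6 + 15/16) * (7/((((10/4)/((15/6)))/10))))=58811130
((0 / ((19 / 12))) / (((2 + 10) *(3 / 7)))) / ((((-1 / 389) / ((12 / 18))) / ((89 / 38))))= 0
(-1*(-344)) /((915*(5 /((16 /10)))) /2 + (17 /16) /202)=1111808 /4620767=0.24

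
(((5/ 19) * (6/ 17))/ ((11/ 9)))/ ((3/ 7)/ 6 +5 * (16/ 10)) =3780/ 401489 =0.01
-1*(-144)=144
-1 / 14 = -0.07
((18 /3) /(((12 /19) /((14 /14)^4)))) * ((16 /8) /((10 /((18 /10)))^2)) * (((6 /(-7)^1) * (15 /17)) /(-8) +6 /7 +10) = 8022807 /1190000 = 6.74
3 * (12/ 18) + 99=101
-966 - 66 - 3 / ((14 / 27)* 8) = -1032.72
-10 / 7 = -1.43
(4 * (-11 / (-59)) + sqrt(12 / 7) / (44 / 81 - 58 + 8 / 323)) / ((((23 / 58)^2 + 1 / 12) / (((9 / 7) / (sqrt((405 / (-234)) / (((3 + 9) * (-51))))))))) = -1188166482 * sqrt(46410) / 111729133355 + 1998216 * sqrt(2210) / 1253455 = 72.65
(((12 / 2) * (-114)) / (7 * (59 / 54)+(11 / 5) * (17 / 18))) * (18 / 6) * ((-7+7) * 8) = 0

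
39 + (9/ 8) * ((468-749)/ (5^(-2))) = -62913/ 8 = -7864.12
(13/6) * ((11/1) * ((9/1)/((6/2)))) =143/2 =71.50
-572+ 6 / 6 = -571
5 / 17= 0.29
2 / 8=1 / 4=0.25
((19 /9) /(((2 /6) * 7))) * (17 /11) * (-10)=-13.98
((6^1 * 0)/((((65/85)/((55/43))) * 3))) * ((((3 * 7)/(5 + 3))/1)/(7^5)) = 0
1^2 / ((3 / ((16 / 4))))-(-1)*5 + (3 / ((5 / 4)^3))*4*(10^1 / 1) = 5083 / 75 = 67.77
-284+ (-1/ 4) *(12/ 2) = -571/ 2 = -285.50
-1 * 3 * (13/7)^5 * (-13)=14480427/16807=861.57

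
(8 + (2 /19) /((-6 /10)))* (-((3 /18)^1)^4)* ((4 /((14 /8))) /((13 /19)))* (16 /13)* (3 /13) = -7136 /1245699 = -0.01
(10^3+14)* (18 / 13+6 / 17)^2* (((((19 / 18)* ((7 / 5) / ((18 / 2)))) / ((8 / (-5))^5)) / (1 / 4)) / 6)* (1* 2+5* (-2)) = 665000 / 2601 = 255.67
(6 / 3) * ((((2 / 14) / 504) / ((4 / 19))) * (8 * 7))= 19 / 126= 0.15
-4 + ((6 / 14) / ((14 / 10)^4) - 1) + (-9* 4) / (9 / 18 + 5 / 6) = -535949 / 16807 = -31.89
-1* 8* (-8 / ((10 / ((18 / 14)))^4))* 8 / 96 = 2187 / 1500625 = 0.00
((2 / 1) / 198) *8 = 8 / 99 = 0.08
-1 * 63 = -63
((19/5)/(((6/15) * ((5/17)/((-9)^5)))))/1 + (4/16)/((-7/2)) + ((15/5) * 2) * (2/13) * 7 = -867810721/455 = -1907276.31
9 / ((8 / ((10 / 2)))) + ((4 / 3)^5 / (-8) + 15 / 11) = 6.46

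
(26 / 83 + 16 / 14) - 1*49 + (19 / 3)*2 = -60791 / 1743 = -34.88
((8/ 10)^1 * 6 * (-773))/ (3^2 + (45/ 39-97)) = 42.72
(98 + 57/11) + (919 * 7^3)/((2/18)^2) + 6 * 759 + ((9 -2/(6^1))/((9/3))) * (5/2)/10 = 5056372511/198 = 25537234.90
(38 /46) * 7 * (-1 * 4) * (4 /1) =-2128 /23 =-92.52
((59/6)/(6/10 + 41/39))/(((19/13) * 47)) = 49855/575092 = 0.09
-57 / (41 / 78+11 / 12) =-988 / 25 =-39.52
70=70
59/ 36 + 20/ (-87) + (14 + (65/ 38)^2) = 1727533/ 94221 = 18.33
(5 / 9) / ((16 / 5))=25 / 144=0.17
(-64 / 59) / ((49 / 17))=-1088 / 2891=-0.38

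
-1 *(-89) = 89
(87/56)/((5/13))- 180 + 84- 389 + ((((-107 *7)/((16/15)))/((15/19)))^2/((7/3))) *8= 3037281739/1120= 2711858.70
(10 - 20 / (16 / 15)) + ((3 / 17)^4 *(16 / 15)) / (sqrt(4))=-14615311 / 1670420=-8.75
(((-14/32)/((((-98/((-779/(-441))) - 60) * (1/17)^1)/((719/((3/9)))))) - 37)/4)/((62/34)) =831305219/59492224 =13.97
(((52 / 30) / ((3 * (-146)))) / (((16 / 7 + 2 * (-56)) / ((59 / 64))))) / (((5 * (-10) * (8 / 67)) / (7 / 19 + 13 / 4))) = -3956953 / 196340613120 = -0.00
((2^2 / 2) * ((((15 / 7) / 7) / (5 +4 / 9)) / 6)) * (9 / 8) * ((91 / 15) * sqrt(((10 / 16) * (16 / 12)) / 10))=117 * sqrt(3) / 5488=0.04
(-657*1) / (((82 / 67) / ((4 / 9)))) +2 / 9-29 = -98657 / 369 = -267.36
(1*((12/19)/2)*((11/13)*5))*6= 1980/247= 8.02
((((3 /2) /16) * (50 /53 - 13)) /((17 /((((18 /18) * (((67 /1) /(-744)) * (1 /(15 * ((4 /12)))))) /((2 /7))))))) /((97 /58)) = 8691039 /3467912960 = 0.00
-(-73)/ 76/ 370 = 73/ 28120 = 0.00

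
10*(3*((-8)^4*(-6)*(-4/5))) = 589824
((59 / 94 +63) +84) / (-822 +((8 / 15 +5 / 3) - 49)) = -69385 / 408336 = -0.17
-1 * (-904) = 904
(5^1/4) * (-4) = -5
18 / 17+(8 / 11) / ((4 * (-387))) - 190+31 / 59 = -804494123 / 4269771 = -188.42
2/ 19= 0.11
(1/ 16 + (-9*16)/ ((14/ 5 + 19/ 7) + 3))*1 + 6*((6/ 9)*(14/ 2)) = 26581/ 2384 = 11.15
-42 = -42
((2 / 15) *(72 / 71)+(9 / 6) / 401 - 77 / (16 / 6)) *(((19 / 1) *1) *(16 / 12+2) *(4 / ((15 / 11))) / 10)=-2279894683 / 4270650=-533.85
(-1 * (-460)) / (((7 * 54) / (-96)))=-7360 / 63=-116.83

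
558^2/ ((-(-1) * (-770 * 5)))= -155682/ 1925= -80.87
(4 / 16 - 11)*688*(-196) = 1449616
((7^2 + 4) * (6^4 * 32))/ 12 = 183168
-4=-4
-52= -52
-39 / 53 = -0.74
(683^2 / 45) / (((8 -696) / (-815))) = 76037707 / 6192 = 12279.99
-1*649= -649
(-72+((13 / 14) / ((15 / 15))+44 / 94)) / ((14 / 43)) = -1997651 / 9212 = -216.85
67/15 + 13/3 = 8.80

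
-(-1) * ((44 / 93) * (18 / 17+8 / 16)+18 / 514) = 313891 / 406317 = 0.77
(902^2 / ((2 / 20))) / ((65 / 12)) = 1502038.15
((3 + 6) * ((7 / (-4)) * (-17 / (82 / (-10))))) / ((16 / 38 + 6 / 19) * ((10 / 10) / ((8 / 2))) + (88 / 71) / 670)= -2420004825 / 13789694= -175.49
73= 73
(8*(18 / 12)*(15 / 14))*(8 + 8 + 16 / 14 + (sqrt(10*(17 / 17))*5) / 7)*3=1350*sqrt(10) / 49 + 32400 / 49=748.35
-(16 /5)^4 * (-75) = 196608 /25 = 7864.32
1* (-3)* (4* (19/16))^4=-390963/256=-1527.20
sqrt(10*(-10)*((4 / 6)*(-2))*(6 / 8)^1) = 10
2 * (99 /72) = 11 /4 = 2.75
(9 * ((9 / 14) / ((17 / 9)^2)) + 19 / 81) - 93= -29870203 / 327726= -91.14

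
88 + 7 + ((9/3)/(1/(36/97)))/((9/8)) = 95.99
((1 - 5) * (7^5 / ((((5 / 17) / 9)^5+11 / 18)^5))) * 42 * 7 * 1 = -2620192930666547558004283434024570454705060556878274011355749632 / 11298916039430731604510942757878303240736043618362048757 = -231897725.54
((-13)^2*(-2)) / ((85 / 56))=-18928 / 85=-222.68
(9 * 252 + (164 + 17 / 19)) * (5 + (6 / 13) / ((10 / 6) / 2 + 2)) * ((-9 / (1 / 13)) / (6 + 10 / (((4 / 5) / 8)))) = -13864.26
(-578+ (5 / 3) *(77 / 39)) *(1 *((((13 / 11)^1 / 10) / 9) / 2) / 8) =-67241 / 142560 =-0.47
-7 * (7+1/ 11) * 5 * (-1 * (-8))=-21840/ 11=-1985.45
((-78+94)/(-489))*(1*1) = -16/489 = -0.03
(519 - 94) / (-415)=-85 / 83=-1.02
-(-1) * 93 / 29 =93 / 29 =3.21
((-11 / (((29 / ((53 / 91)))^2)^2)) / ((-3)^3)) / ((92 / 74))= 3211425767 / 60239194602872922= 0.00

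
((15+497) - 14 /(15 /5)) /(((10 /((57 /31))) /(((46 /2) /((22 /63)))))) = 20951091 /3410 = 6144.01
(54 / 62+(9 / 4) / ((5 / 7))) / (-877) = -2493 / 543740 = -0.00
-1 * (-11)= 11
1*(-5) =-5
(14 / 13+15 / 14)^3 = 59776471 / 6028568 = 9.92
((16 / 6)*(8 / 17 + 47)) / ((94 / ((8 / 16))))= 0.67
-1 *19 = -19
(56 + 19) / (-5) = -15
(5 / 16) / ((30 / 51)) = 17 / 32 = 0.53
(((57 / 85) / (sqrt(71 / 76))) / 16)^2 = 61731 / 32830400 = 0.00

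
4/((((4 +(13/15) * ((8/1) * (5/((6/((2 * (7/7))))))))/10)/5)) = 90/7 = 12.86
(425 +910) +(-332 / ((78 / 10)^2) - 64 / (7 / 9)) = 13279549 / 10647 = 1247.26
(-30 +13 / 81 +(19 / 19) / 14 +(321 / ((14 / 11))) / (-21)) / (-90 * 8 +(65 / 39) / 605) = 20063978 / 345777957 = 0.06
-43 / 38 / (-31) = 43 / 1178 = 0.04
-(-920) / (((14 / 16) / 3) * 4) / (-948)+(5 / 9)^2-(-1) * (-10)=-471365 / 44793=-10.52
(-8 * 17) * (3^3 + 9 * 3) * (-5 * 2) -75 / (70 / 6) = 514035 / 7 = 73433.57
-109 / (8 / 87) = -9483 / 8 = -1185.38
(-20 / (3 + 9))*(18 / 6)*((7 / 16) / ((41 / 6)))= -105 / 328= -0.32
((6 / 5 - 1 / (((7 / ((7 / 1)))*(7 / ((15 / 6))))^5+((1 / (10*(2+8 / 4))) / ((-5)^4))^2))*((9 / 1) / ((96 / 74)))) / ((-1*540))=-11881880300111 / 774466560007200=-0.02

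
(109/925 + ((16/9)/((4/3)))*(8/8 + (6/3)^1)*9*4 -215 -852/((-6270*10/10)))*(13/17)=-177801312/3286525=-54.10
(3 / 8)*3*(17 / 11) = 153 / 88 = 1.74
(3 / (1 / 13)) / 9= 13 / 3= 4.33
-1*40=-40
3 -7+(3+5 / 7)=-2 / 7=-0.29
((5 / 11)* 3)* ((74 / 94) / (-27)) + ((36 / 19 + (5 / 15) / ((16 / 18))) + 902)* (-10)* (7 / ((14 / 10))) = -15988768985 / 353628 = -45213.53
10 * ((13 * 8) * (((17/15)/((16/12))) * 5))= 4420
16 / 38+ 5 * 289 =27463 / 19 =1445.42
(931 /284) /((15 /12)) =931 /355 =2.62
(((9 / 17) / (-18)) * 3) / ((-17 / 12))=18 / 289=0.06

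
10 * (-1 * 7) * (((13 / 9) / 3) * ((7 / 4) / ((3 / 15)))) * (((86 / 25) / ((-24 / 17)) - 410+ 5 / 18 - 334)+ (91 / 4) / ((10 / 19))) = 805983997 / 3888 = 207300.41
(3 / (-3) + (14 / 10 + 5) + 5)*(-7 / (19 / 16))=-5824 / 95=-61.31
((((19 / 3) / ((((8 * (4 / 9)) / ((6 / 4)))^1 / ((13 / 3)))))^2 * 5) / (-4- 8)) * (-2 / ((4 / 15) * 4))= 13727025 / 131072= 104.73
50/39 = 1.28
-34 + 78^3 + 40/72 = 474518.56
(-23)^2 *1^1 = 529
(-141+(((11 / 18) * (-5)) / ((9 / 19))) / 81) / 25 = -1851247 / 328050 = -5.64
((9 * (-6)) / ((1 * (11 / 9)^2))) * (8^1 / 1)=-34992 / 121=-289.19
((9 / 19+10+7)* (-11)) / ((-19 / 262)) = 956824 / 361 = 2650.48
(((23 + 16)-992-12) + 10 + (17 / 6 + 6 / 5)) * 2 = -28529 / 15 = -1901.93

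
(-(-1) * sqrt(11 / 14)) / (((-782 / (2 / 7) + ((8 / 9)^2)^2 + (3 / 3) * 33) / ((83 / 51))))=-181521 * sqrt(154) / 4221369824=-0.00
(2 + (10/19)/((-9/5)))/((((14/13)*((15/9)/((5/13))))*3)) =0.12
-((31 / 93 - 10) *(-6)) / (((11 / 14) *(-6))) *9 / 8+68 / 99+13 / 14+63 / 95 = 385901 / 23940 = 16.12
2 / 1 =2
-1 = -1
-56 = -56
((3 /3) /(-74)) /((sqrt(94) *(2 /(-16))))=2 *sqrt(94) /1739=0.01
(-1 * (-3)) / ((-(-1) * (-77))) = -3 / 77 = -0.04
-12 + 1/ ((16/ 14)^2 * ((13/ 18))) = -4551/ 416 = -10.94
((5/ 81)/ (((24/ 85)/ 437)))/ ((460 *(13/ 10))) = 8075/ 50544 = 0.16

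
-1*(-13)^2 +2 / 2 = -168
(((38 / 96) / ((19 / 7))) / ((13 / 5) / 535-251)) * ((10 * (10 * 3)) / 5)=-13375 / 383664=-0.03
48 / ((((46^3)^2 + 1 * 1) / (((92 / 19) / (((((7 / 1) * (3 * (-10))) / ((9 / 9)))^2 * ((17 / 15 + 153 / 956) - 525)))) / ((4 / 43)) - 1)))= -1678027680256 / 331210346103021239855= -0.00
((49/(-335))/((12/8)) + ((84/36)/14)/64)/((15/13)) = -0.08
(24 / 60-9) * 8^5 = -1409024 / 5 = -281804.80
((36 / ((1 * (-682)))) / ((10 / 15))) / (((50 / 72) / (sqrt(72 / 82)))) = -5832 * sqrt(41) / 349525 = -0.11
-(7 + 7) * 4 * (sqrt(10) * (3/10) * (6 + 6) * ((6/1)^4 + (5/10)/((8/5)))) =-1306683 * sqrt(10)/5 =-826418.89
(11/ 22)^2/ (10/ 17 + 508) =17/ 34584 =0.00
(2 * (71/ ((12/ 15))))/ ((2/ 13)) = 4615/ 4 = 1153.75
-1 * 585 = -585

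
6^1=6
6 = 6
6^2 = 36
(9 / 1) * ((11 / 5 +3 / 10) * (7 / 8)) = 315 / 16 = 19.69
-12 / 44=-3 / 11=-0.27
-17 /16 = -1.06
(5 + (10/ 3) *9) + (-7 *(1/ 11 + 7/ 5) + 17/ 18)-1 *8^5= -32415067/ 990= -32742.49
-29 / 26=-1.12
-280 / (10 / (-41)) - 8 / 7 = 1146.86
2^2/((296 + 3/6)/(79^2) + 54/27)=49928/25557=1.95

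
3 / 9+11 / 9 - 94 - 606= -6286 / 9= -698.44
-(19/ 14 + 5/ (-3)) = 13/ 42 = 0.31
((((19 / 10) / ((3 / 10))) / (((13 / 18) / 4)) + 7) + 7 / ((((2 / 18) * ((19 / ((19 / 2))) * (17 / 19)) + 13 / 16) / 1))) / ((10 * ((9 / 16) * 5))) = 1.74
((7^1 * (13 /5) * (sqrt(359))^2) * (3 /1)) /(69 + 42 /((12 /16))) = 98007 /625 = 156.81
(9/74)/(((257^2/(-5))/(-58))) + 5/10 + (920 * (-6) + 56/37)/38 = -144.72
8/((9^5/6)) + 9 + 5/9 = 188098/19683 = 9.56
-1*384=-384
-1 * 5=-5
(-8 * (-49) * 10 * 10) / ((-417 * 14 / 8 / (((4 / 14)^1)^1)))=-6400 / 417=-15.35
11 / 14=0.79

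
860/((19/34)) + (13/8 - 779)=115759/152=761.57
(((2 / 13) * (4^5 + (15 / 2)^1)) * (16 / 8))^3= 70240512376 / 2197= 31971102.58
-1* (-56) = 56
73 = 73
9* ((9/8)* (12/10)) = 243/20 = 12.15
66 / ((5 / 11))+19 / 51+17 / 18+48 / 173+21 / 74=720207548 / 4896765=147.08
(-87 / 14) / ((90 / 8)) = -58 / 105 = -0.55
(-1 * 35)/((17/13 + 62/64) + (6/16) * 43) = -2912/1531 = -1.90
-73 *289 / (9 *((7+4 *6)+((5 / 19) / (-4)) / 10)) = -3206744 / 42399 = -75.63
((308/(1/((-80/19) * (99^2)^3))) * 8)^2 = 34441631527108152557738597607014400/361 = 95406181515535048636395010000000.00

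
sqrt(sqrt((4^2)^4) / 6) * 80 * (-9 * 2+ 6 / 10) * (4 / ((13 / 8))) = -118784 * sqrt(6) / 13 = -22381.55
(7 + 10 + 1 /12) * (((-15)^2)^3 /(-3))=-259453125 /4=-64863281.25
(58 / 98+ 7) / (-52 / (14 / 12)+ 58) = 186 / 329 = 0.57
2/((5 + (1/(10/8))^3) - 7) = -125/93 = -1.34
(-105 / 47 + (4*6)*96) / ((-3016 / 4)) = -108183 / 35438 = -3.05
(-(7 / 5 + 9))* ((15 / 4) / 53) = -39 / 53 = -0.74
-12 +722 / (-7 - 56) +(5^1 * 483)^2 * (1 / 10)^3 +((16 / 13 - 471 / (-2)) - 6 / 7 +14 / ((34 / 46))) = 3376928687 / 556920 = 6063.58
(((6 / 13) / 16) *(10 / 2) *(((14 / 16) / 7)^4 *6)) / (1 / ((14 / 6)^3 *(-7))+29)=108045 / 14824669184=0.00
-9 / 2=-4.50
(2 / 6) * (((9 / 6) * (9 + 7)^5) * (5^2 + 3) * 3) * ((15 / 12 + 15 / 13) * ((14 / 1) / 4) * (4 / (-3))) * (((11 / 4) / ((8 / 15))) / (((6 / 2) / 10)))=-110387200000 / 13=-8491323076.92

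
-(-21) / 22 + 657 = 14475 / 22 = 657.95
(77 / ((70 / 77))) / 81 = 847 / 810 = 1.05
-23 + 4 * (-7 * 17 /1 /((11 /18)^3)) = -2806645 /1331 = -2108.67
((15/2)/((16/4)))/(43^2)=15/14792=0.00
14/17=0.82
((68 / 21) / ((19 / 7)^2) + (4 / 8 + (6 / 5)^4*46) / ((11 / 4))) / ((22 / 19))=131441381 / 4310625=30.49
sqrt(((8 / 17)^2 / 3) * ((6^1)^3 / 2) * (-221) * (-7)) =48 * sqrt(1547) / 17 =111.05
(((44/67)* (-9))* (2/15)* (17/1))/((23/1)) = -0.58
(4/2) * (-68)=-136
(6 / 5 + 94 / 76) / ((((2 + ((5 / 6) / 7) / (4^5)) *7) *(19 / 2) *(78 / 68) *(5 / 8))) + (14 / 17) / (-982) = 0.02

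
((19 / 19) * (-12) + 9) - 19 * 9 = -174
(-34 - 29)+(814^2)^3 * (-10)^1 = -2909018139426847423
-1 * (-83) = 83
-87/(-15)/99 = 29/495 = 0.06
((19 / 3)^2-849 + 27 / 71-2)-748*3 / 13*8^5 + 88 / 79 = -3712469367241 / 656253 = -5657070.32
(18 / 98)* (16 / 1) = 144 / 49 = 2.94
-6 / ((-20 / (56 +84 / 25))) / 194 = 1113 / 12125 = 0.09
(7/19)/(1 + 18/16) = 56/323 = 0.17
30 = 30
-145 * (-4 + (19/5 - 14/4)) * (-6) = -3219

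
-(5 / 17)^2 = -25 / 289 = -0.09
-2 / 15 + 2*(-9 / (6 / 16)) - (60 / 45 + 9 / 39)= -9691 / 195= -49.70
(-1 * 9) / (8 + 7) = -3 / 5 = -0.60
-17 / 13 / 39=-17 / 507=-0.03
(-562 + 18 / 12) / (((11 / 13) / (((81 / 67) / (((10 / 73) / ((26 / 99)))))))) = -124467993 / 81070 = -1535.32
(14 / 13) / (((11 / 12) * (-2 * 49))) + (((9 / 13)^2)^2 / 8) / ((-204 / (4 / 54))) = -7177245 / 598181584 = -0.01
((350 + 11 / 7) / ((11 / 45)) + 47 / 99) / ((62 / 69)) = 11465891 / 7161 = 1601.16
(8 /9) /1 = 0.89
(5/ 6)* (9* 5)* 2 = 75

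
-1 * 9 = -9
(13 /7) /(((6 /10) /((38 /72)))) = 1235 /756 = 1.63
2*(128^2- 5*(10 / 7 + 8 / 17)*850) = 116376 / 7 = 16625.14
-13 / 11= -1.18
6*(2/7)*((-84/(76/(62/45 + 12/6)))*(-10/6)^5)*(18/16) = 92.59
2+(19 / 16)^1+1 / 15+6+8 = 4141 / 240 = 17.25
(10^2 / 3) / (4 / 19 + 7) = 4.62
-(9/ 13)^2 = -81/ 169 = -0.48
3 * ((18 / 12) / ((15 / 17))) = 51 / 10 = 5.10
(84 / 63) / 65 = 4 / 195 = 0.02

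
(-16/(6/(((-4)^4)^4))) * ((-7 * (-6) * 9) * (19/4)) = -20564303413248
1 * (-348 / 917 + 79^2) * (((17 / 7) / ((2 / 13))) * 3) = 3794116287 / 12838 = 295537.96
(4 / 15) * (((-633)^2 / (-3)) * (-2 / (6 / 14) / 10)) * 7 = 8726116 / 75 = 116348.21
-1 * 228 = -228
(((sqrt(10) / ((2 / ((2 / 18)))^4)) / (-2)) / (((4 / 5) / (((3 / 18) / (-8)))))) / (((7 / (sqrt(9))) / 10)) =25 * sqrt(10) / 47029248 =0.00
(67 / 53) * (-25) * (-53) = 1675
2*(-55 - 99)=-308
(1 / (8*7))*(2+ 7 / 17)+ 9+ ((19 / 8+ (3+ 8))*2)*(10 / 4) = 36137 / 476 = 75.92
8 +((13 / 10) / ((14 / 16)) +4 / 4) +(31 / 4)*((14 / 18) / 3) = 47231 / 3780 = 12.49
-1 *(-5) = 5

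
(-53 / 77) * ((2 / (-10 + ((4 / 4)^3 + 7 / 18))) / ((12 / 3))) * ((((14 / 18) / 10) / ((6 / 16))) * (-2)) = -0.02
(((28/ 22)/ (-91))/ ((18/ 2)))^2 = 4/ 1656369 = 0.00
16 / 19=0.84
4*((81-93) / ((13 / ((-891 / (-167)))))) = -42768 / 2171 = -19.70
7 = 7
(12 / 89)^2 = 144 / 7921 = 0.02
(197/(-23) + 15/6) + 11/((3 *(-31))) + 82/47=-892495/201066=-4.44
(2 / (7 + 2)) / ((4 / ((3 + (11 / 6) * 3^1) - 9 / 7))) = 101 / 252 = 0.40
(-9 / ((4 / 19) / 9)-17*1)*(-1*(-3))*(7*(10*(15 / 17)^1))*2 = -148883.82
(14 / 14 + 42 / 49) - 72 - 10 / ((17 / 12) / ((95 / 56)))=-1396 / 17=-82.12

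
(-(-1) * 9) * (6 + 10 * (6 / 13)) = 1242 / 13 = 95.54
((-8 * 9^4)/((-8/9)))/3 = 19683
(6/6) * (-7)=-7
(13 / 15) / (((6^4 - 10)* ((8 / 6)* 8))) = 13 / 205760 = 0.00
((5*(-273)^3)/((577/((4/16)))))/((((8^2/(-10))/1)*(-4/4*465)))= -33910695/2289536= -14.81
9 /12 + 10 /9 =67 /36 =1.86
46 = 46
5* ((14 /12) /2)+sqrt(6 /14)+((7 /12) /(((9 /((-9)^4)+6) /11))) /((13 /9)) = sqrt(21) /7+178273 /48750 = 4.31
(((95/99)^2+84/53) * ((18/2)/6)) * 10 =6508045/173151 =37.59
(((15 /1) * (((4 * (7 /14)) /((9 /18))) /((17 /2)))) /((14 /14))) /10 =12 /17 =0.71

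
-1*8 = -8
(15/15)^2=1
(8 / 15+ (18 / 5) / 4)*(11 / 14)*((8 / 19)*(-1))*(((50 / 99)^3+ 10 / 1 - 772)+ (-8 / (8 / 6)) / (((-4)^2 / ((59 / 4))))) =1024583090777 / 2815631280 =363.89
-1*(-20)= 20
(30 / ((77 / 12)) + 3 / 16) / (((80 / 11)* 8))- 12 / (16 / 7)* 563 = -211862169 / 71680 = -2955.67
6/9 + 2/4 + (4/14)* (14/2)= 3.17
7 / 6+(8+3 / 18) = 28 / 3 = 9.33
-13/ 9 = -1.44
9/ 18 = 1/ 2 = 0.50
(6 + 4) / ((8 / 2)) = 5 / 2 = 2.50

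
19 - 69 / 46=35 / 2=17.50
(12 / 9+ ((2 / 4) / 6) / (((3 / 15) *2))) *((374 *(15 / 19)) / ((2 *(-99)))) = -3145 / 1368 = -2.30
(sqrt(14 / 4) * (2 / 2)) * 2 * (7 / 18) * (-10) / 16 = -35 * sqrt(14) / 144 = -0.91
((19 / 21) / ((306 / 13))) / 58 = 247 / 372708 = 0.00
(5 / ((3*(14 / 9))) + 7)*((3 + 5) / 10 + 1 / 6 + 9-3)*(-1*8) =-47234 / 105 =-449.85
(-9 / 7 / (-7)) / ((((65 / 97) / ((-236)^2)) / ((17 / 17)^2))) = 48622608 / 3185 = 15266.12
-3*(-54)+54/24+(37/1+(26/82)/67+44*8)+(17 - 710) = -1535521/10988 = -139.75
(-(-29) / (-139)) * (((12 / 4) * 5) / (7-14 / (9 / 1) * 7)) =783 / 973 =0.80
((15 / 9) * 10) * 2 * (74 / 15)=1480 / 9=164.44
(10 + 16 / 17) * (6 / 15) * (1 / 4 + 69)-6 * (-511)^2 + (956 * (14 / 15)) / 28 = -399429721 / 255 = -1566391.06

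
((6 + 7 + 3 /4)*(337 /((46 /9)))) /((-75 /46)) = -11121 /20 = -556.05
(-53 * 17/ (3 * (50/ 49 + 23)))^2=1949134201/ 12467961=156.33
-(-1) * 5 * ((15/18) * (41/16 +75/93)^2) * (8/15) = 1551245/61504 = 25.22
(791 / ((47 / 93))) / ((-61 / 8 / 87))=-51199848 / 2867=-17858.34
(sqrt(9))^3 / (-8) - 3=-51 / 8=-6.38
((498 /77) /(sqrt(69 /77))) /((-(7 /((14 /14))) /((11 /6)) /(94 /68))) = -3901 * sqrt(5313) /114954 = -2.47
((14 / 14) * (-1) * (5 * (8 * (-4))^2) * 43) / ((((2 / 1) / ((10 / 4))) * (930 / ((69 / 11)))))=-632960 / 341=-1856.19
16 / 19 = 0.84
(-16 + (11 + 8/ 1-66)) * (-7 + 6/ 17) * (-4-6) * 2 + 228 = -8147.29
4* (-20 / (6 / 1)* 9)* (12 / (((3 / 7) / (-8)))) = 26880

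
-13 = -13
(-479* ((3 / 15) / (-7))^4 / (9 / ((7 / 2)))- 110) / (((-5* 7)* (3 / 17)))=7215870643 / 405168750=17.81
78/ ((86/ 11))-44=-1463/ 43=-34.02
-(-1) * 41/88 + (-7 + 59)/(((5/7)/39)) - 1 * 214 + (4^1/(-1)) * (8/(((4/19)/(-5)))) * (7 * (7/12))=7562279/1320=5729.00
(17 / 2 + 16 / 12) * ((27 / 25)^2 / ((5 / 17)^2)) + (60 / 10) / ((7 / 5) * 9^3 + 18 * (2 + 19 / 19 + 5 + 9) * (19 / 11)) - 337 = -181418089157 / 887531250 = -204.41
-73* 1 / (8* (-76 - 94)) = 73 / 1360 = 0.05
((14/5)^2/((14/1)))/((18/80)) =112/45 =2.49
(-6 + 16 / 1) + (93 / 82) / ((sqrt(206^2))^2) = 34797613 / 3479752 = 10.00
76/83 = 0.92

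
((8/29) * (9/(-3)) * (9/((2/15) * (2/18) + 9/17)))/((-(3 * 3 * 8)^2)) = 765/289768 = 0.00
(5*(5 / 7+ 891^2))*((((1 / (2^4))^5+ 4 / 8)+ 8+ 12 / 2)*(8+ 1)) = 950548553659305 / 1835008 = 518007852.64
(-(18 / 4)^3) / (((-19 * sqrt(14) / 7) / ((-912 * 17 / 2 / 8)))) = -8694.44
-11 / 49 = -0.22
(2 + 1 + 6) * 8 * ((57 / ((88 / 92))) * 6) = 283176 / 11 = 25743.27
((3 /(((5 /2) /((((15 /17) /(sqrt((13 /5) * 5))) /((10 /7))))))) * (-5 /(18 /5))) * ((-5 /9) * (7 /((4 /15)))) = 6125 * sqrt(13) /5304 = 4.16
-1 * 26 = -26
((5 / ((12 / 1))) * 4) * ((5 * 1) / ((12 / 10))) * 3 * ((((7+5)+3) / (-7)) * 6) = -267.86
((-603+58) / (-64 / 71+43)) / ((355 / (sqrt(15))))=-109* sqrt(15) / 2989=-0.14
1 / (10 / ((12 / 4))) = 3 / 10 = 0.30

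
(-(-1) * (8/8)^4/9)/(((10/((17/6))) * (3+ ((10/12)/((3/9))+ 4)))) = 17/5130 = 0.00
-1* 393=-393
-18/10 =-9/5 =-1.80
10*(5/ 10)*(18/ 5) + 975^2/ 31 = 951183/ 31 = 30683.32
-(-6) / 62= 3 / 31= 0.10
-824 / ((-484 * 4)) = 103 / 242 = 0.43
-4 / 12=-1 / 3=-0.33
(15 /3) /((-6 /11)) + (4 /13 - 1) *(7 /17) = -12533 /1326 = -9.45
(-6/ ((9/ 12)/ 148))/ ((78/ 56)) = -33152/ 39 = -850.05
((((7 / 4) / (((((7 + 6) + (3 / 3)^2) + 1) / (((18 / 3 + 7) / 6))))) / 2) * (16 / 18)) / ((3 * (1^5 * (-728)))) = -1 / 19440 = -0.00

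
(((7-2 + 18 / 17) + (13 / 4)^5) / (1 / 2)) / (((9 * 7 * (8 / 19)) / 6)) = 5806267 / 34816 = 166.77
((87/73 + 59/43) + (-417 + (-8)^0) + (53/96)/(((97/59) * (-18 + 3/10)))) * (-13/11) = 235666171039/482301072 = 488.63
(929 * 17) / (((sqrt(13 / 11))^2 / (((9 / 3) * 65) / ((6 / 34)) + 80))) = 205861755 / 13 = 15835519.62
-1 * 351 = -351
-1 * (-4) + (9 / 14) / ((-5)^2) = 1409 / 350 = 4.03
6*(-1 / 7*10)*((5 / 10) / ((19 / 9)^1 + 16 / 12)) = -270 / 217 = -1.24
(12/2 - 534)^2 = 278784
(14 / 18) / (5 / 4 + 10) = 28 / 405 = 0.07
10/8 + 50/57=485/228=2.13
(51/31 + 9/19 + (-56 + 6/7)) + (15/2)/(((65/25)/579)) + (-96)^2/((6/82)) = 13675159703/107198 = 127569.17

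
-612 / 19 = -32.21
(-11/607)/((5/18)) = -198/3035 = -0.07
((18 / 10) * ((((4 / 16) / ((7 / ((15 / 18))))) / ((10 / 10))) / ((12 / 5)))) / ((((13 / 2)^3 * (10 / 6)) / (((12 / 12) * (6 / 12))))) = 3 / 123032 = 0.00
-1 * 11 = -11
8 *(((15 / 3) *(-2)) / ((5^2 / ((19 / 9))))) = -304 / 45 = -6.76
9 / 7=1.29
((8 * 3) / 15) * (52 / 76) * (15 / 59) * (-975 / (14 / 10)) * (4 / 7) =-6084000 / 54929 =-110.76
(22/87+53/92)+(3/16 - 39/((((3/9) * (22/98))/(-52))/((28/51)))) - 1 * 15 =88998111317/5986992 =14865.25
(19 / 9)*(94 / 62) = 893 / 279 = 3.20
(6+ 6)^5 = 248832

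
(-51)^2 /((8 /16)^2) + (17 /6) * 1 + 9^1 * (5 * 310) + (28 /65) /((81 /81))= 9499333 /390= 24357.26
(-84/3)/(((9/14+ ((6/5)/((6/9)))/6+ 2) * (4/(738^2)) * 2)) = -66718890/103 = -647756.21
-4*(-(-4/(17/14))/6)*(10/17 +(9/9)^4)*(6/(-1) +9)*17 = -3024/17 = -177.88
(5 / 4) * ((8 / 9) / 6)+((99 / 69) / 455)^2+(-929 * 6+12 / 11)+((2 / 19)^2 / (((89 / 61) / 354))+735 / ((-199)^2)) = -5570.02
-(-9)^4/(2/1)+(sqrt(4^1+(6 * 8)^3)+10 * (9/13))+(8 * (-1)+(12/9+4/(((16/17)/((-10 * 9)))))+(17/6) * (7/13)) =-285575/78+2 * sqrt(27649) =-3328.66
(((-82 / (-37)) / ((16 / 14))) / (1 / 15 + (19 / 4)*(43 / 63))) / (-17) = -90405 / 2622301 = -0.03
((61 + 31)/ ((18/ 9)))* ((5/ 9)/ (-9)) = -230/ 81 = -2.84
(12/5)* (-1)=-12/5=-2.40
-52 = -52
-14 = -14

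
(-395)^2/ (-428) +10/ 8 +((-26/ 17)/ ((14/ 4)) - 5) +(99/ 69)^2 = -4939637303/ 13471514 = -366.67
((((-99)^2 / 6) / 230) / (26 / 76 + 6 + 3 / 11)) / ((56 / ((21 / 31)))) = 2048409 / 157715600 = 0.01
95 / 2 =47.50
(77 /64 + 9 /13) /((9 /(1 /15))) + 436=48973097 /112320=436.01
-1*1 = -1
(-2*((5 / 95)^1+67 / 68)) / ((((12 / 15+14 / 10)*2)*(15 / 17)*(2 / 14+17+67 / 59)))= -184611 / 6310964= -0.03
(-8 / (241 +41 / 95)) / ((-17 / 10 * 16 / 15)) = 7125 / 389912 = 0.02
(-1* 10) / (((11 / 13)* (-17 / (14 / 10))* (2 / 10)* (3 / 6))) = 1820 / 187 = 9.73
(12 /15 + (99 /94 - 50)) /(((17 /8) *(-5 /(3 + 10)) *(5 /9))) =10590372 /99875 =106.04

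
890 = 890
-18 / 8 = -9 / 4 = -2.25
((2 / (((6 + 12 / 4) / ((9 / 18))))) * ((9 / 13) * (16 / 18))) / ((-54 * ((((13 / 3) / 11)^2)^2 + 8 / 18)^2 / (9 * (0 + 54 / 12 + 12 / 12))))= -1145962577826 / 4013522184997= -0.29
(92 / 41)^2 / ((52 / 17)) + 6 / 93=1158838 / 677443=1.71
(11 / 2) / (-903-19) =-11 / 1844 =-0.01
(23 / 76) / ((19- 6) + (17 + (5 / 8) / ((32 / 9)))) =1472 / 146775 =0.01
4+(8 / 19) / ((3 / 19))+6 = 38 / 3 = 12.67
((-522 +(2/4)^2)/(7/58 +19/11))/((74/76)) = -12649307/43623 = -289.97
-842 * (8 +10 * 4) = -40416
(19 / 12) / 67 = 19 / 804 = 0.02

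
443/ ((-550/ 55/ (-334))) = 73981/ 5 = 14796.20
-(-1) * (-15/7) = -15/7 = -2.14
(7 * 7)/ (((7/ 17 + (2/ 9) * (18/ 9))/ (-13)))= -97461/ 131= -743.98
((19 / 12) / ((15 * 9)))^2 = 361 / 2624400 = 0.00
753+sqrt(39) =759.24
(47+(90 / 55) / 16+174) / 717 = 19457 / 63096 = 0.31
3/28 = 0.11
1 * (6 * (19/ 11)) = 114/ 11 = 10.36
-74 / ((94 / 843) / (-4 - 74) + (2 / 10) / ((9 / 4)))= -846.11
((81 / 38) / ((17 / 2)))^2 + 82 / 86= 4559612 / 4486147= 1.02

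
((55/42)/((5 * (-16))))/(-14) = 11/9408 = 0.00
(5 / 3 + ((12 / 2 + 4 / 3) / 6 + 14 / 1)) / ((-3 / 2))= -304 / 27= -11.26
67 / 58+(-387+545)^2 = 24965.16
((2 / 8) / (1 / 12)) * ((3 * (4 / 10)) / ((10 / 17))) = 153 / 25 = 6.12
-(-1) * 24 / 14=12 / 7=1.71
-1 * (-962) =962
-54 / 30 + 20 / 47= -323 / 235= -1.37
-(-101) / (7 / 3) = 303 / 7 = 43.29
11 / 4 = 2.75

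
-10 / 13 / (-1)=10 / 13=0.77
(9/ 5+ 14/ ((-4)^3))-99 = -97.42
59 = 59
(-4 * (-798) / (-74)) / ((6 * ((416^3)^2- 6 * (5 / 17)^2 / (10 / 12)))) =-2023 / 1458397643698146506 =-0.00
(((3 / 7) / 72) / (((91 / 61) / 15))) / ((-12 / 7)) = -305 / 8736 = -0.03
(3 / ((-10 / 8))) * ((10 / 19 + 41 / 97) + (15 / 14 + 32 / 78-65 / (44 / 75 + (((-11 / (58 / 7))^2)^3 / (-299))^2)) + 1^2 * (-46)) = 370.32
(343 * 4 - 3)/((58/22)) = 15059/29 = 519.28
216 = 216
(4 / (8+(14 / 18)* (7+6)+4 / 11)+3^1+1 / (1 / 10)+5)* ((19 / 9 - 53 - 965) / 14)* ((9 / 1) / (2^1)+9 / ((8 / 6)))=-761566185 / 51212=-14870.85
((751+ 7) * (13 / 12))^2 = 24275329 / 36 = 674314.69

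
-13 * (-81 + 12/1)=897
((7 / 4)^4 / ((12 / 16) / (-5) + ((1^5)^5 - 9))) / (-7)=1715 / 10432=0.16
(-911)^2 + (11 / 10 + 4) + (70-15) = 8299811 / 10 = 829981.10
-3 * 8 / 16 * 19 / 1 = -57 / 2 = -28.50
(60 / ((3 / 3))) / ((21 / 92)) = 1840 / 7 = 262.86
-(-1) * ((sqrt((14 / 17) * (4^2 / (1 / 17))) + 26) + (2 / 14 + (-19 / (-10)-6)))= 4 * sqrt(14) + 1543 / 70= 37.01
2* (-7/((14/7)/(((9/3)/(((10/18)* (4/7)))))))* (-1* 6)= 3969/10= 396.90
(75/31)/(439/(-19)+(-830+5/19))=-1425/502324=-0.00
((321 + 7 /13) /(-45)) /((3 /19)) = -15884 /351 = -45.25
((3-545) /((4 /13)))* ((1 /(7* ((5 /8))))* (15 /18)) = -7046 /21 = -335.52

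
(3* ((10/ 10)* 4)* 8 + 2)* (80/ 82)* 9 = 35280/ 41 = 860.49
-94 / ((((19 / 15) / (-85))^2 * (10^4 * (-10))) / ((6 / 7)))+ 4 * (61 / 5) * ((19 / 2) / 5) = 96.35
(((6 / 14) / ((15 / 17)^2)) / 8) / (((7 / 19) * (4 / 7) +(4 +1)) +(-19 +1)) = -5491 / 1020600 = -0.01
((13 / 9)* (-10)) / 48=-65 / 216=-0.30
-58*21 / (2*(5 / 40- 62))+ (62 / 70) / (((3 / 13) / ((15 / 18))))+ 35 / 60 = 188831 / 13860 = 13.62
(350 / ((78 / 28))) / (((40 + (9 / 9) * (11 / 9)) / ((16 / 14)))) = 2400 / 689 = 3.48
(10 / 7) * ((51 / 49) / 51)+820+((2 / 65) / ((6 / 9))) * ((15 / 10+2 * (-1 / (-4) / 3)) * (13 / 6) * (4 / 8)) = 3375583 / 4116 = 820.11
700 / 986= 350 / 493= 0.71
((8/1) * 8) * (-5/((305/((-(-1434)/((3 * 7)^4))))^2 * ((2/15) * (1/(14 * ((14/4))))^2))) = -7311488/2170991403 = -0.00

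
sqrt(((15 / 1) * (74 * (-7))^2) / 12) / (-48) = -259 * sqrt(5) / 48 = -12.07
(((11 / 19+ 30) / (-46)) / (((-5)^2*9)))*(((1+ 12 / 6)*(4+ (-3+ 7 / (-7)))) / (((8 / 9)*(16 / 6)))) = 0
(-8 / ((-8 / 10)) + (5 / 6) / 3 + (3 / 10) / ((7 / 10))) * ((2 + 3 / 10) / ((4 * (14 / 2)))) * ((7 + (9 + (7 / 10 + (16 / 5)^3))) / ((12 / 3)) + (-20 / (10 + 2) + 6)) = 1554483727 / 105840000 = 14.69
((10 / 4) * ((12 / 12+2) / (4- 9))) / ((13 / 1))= -3 / 26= -0.12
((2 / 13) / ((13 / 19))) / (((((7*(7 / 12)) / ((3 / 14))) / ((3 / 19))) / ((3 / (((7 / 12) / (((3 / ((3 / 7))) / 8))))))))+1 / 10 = 62827 / 579670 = 0.11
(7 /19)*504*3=10584 /19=557.05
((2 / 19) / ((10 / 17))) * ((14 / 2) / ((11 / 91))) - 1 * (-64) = 77709 / 1045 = 74.36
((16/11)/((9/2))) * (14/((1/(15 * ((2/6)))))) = 2240/99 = 22.63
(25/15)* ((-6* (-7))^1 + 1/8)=70.21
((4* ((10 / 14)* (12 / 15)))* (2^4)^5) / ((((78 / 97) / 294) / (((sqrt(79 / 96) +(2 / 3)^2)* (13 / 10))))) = 22783459328 / 45 +711983104* sqrt(474) / 15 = 1539697054.89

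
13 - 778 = -765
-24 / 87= -8 / 29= -0.28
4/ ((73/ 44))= 176/ 73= 2.41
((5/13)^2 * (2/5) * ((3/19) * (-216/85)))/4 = -324/54587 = -0.01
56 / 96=7 / 12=0.58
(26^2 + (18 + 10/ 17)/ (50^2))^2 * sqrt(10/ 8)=51589441091241 * sqrt(5)/ 225781250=510925.94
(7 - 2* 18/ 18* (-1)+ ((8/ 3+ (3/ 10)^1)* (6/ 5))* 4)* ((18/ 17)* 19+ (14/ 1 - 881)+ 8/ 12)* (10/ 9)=-50148434/ 2295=-21851.17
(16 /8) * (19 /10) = 19 /5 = 3.80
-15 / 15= -1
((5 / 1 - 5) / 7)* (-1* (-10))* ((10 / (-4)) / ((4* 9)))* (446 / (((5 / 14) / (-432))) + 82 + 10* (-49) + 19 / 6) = 0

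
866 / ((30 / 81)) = 2338.20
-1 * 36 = -36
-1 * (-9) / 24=0.38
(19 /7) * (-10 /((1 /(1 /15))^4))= -0.00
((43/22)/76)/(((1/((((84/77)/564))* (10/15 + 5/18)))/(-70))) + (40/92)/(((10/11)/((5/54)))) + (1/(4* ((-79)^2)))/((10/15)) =68771294917/1675107192132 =0.04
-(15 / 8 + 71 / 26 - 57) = 5449 / 104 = 52.39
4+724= 728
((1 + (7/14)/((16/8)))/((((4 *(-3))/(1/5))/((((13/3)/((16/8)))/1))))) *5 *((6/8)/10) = -13/768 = -0.02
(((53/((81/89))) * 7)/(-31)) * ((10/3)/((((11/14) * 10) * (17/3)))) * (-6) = 924532/156519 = 5.91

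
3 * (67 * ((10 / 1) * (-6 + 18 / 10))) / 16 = -4221 / 8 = -527.62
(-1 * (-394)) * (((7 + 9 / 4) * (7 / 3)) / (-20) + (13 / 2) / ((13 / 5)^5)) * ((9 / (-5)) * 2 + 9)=-12450536127 / 5712200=-2179.64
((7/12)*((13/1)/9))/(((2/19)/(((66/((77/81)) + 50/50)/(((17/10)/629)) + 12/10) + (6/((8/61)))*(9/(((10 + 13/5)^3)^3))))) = 74541603704325338260147/357344323585230240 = 208598.82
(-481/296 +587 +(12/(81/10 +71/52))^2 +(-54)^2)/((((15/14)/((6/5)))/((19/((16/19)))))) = 88520.36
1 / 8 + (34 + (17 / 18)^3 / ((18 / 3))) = 1199015 / 34992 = 34.27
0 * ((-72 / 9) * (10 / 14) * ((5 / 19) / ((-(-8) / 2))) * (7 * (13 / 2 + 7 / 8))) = 0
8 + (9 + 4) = 21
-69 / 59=-1.17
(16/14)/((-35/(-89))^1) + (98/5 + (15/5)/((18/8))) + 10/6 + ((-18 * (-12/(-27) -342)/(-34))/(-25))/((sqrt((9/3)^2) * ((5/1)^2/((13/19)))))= 758868263/29675625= 25.57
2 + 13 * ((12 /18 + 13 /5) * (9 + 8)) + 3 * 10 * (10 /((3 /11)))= 27359 /15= 1823.93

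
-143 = -143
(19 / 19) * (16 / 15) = 16 / 15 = 1.07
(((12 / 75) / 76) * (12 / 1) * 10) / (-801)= -8 / 25365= -0.00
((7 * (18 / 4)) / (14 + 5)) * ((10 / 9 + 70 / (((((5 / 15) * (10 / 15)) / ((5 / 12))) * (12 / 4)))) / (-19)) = -595 / 152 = -3.91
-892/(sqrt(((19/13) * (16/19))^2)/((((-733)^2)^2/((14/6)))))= -89665905229433.46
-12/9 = -4/3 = -1.33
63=63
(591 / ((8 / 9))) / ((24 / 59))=104607 / 64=1634.48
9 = 9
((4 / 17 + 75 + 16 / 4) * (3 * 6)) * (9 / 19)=218214 / 323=675.59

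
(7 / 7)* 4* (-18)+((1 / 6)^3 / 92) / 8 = -11446271 / 158976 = -72.00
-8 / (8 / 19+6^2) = -38 / 173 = -0.22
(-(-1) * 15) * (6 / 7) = 90 / 7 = 12.86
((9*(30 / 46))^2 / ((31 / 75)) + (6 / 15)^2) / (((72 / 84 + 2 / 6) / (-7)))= -5032908237 / 10249375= -491.05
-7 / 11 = -0.64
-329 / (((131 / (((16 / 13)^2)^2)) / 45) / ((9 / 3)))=-2910781440 / 3741491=-777.97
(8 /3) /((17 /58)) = 464 /51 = 9.10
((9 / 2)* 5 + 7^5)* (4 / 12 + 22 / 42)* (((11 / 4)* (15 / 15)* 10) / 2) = 5553735 / 28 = 198347.68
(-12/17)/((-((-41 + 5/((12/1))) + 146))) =144/21505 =0.01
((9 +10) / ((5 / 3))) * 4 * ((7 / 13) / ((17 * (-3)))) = -532 / 1105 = -0.48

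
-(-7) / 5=7 / 5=1.40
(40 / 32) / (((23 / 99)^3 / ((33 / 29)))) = 160099335 / 1411372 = 113.44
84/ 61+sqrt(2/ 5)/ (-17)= 84/ 61 -sqrt(10)/ 85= 1.34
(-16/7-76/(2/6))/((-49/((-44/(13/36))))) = -196416/343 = -572.64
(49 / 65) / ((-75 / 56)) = -0.56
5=5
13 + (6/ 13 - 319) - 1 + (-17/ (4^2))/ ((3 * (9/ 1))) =-1721741/ 5616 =-306.58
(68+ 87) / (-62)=-5 / 2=-2.50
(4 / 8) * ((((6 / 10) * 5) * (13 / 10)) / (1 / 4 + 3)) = 3 / 5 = 0.60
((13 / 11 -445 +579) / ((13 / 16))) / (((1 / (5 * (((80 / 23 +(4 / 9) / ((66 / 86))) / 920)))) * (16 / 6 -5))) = -6340568 / 4032567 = -1.57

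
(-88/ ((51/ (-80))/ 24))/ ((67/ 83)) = 4674560/ 1139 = 4104.09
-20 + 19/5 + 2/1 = -71/5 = -14.20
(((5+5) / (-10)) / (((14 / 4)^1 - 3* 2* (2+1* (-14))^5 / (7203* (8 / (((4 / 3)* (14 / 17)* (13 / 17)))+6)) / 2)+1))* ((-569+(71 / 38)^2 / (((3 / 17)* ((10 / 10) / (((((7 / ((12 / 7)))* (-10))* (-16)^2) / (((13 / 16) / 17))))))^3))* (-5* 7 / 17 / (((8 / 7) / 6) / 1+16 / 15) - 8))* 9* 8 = -73668548809624948369658555136375452 / 178495588066653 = -412719157977820596512.24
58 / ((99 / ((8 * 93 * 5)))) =71920 / 33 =2179.39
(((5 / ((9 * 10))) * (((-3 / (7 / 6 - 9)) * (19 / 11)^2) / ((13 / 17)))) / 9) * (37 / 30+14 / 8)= 1098523 / 39922740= 0.03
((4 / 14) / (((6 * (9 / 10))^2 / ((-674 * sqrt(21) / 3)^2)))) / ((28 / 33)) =62462950 / 5103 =12240.44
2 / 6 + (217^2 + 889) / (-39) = -47965 / 39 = -1229.87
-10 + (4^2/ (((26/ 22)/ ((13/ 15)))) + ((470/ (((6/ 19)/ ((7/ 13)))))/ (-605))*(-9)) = 322193/ 23595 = 13.66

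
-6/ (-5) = 6/ 5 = 1.20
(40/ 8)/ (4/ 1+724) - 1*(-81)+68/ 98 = 416347/ 5096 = 81.70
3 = 3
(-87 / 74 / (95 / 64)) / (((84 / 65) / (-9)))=27144 / 4921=5.52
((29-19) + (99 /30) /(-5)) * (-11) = -5137 /50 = -102.74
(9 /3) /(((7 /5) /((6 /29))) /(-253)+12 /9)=22770 /9917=2.30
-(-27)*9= 243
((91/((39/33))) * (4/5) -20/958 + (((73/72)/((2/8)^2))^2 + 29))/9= 68623717/1745955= 39.30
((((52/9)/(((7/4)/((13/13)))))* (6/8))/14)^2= 676/21609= 0.03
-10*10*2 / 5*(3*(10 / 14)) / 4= -150 / 7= -21.43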